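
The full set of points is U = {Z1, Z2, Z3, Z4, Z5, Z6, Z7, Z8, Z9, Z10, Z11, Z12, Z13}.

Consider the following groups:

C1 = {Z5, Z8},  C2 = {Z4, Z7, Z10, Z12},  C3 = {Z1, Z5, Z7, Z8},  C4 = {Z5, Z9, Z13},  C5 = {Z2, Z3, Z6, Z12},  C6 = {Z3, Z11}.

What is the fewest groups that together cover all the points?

5

C2, C3, C4, C5, and C6 cover everything between them: the union {Z1, Z2, Z3, Z4, Z5, Z6, Z7, Z8, Z9, Z10, Z11, Z12, Z13} is all of U.
No 4 of the 6 groups cover everything (all 15 combinations miss at least one point), so 5 is optimal.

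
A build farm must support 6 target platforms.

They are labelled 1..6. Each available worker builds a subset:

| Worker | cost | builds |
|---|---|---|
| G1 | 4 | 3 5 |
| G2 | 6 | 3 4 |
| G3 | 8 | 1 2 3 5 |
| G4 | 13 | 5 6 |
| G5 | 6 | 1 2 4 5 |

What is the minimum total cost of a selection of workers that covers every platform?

23

G1, G4, G5 together cover every platform (G1 ∪ G4 ∪ G5 = {1, 2, 3, 4, 5, 6}); total cost 4 + 13 + 6 = 23.
No covering selection has total cost below 23.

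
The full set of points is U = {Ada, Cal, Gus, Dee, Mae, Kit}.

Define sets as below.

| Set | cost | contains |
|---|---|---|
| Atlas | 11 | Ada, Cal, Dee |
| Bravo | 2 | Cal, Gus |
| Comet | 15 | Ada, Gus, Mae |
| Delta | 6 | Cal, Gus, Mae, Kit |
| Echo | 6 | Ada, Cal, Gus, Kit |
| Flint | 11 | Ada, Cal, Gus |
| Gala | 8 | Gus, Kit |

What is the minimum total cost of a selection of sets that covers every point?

17

Atlas, Delta together cover every point (Atlas ∪ Delta = {Ada, Cal, Gus, Dee, Mae, Kit}); total cost 11 + 6 = 17.
The greedy pick Bravo, Delta, Atlas costs 19; no covering selection beats 17.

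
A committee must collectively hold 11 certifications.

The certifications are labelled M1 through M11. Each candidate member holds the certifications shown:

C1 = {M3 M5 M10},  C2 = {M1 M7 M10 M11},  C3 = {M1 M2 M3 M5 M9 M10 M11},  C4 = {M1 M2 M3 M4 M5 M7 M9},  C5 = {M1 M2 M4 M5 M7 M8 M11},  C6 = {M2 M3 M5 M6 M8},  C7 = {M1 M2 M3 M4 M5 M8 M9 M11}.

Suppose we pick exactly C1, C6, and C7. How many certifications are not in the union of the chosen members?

Union of C1, C6, C7 = {M1, M2, M3, M4, M5, M6, M8, M9, M10, M11}.
Not covered: M7 — 1 certification.

1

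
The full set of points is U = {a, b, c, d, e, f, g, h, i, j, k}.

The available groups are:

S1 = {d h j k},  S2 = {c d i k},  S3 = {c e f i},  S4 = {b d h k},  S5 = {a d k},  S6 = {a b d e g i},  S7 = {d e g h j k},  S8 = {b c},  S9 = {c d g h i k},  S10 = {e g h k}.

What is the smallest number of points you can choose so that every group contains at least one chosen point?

3

Take T = {c, i, k}. Each listed group contains at least one of these, so T is a hitting set of size 3.
No choice of 2 points meets every group, so 3 is the minimum.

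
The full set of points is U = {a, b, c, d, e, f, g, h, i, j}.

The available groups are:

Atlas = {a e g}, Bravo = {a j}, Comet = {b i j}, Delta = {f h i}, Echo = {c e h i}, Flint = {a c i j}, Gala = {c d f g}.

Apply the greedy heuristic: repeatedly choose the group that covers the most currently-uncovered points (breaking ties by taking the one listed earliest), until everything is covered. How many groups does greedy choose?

Greedy: pick Echo (covers 4 new) → pick Gala (covers 3 new) → pick Bravo (covers 2 new) → pick Comet (covers 1 new). Total picks: 4.

4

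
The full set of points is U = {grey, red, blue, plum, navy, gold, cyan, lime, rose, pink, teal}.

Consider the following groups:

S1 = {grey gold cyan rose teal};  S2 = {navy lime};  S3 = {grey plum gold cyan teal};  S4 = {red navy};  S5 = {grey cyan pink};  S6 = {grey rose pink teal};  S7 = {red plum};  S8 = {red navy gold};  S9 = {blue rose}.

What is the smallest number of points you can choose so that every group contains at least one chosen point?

4

The 4 points {plum, navy, rose, pink} hit every group.
The groups S2, S5, S7, S9 are pairwise disjoint, so any hitting set needs a separate point for each — at least 4. Hence 4 is optimal.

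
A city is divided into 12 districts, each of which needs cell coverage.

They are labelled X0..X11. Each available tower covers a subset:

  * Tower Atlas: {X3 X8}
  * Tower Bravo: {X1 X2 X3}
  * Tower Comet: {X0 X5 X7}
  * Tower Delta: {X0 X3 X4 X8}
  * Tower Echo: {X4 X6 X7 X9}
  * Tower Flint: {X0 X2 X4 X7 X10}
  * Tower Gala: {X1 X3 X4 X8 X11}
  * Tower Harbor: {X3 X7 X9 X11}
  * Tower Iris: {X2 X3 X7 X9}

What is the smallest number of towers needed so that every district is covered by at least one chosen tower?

Take {Comet, Echo, Flint, Gala}. Their union is {X0, X1, X2, X3, X4, X5, X6, X7, X8, X9, X10, X11}, which is all 12 districts.
No 3 of the 9 towers cover everything (all 84 combinations miss at least one district), so 4 is optimal.

4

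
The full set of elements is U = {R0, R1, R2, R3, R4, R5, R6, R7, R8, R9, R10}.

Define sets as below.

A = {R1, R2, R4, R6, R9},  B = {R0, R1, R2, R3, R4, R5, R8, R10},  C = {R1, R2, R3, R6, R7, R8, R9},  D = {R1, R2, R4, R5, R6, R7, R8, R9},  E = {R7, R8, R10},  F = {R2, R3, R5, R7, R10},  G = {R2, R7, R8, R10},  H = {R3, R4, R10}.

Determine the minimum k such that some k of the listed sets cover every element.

2

B and D together: B ∪ D = {R0, R1, R2, R3, R4, R5, R6, R7, R8, R9, R10} — every element is covered.
No single set has all 11 elements (the largest, B, has 8), so 2 is optimal.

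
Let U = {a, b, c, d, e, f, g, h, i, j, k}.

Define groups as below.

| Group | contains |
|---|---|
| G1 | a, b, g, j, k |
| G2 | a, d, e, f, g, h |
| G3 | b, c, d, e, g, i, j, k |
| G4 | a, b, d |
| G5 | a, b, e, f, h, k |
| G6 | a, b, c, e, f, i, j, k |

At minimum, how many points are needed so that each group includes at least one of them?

2

T = {b, g} meets every group (each contains at least one member of T), and |T| = 2.
No single point lies in every group, so at least 2 are needed and 2 is optimal.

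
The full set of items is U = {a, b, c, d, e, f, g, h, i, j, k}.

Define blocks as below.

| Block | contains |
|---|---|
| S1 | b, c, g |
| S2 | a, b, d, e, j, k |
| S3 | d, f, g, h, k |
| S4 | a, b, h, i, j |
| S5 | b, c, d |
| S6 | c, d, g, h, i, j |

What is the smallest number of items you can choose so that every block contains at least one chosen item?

2

Take T = {b, h}. Each listed block contains at least one of these, so T is a hitting set of size 2.
No single item lies in every block, so at least 2 are needed and 2 is optimal.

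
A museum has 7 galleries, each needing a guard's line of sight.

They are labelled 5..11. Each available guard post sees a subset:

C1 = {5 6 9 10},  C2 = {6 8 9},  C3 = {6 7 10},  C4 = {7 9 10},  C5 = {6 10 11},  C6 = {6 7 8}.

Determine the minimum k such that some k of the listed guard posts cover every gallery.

Take {C1, C5, C6}. Their union is {5, 6, 7, 8, 9, 10, 11}, which is all 7 galleries.
Only C1 contains 5, so C1 is forced; the remaining 3 galleries need at least 2 more guard posts (each remaining guard post adds at most 2) — so at least 3 guard posts are needed, and 3 is optimal.

3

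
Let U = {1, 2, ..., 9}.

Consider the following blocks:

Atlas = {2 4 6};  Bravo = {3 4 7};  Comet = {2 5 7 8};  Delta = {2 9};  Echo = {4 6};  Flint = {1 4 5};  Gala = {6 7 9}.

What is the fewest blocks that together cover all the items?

Bravo and Comet and Flint and Gala together: Bravo ∪ Comet ∪ Flint ∪ Gala = {1, 2, 3, 4, 5, 6, 7, 8, 9} — every item is covered.
Only Comet contains 8, so Comet is forced; the remaining 5 items need at least 3 more blocks (each remaining block adds at most 2) — so at least 4 blocks are needed, and 4 is optimal.

4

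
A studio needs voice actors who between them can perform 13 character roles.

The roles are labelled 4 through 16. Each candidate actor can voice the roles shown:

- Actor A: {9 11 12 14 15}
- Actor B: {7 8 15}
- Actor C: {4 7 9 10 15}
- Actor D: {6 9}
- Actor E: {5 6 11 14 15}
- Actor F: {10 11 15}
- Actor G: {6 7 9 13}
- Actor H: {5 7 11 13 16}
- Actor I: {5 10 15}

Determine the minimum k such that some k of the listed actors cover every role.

Take {A, B, C, G, H}. Their union is {4, 5, 6, 7, 8, 9, 10, 11, 12, 13, 14, 15, 16}, which is all 13 roles.
No 4 of the 9 actors cover everything (all 126 combinations miss at least one role), so 5 is optimal.

5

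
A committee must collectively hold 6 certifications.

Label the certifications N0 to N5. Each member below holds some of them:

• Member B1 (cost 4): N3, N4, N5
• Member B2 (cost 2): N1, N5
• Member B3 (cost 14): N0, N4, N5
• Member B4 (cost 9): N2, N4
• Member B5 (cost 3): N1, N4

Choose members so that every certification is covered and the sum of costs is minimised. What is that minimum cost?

29

B1, B2, B3, B4 together cover every certification (B1 ∪ B2 ∪ B3 ∪ B4 = {N0, N1, N2, N3, N4, N5}); total cost 4 + 2 + 14 + 9 = 29.
No covering selection has total cost below 29.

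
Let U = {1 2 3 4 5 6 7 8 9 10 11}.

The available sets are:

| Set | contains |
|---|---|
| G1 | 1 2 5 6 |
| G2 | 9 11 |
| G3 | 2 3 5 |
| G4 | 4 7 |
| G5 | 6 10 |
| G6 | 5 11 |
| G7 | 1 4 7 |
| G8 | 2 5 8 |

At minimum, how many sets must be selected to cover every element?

G2 and G3 and G5 and G7 and G8 together: G2 ∪ G3 ∪ G5 ∪ G7 ∪ G8 = {1, 2, 3, 4, 5, 6, 7, 8, 9, 10, 11} — every element is covered.
No 4 of the 8 sets cover everything (all 70 combinations miss at least one element), so 5 is optimal.

5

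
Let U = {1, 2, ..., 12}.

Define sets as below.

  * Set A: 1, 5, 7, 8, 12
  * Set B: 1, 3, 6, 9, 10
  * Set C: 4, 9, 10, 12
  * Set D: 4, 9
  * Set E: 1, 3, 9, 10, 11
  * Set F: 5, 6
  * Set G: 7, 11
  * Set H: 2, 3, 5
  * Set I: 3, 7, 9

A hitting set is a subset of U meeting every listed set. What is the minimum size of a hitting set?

The 3 elements {5, 7, 9} hit every set.
The sets D, F, G are pairwise disjoint, so any hitting set needs a separate element for each — at least 3. Hence 3 is optimal.

3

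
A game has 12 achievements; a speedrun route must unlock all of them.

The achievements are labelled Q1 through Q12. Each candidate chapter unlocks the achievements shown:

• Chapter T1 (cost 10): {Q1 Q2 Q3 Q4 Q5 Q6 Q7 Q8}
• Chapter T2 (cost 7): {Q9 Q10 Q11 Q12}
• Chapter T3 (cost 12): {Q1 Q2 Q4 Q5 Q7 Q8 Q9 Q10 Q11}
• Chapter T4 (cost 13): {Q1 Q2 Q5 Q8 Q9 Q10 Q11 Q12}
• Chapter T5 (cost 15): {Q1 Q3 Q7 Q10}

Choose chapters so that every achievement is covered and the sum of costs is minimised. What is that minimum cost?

T1, T2 together cover every achievement (T1 ∪ T2 = {Q1, Q2, Q3, Q4, Q5, Q6, Q7, Q8, Q9, Q10, Q11, Q12}); total cost 10 + 7 = 17.
No covering selection has total cost below 17.

17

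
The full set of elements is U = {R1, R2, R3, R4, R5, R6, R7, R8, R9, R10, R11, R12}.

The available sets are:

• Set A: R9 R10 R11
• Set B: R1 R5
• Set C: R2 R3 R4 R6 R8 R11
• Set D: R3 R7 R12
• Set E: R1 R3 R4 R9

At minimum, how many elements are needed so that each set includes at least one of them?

3

Take H = {R1, R3, R9}. Each listed set contains at least one of these, so H is a hitting set of size 3.
The sets A, B, D are pairwise disjoint, so any hitting set needs a separate element for each — at least 3. Hence 3 is optimal.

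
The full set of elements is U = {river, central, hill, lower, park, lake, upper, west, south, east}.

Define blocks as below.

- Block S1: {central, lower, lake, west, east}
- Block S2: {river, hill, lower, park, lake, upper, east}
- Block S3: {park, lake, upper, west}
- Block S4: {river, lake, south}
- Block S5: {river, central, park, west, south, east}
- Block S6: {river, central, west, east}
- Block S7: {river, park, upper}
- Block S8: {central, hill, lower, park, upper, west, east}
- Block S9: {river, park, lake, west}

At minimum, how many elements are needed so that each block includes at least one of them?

2

The 2 elements {river, west} hit every block.
The blocks S1, S7 are pairwise disjoint, so any hitting set needs a separate element for each — at least 2. Hence 2 is optimal.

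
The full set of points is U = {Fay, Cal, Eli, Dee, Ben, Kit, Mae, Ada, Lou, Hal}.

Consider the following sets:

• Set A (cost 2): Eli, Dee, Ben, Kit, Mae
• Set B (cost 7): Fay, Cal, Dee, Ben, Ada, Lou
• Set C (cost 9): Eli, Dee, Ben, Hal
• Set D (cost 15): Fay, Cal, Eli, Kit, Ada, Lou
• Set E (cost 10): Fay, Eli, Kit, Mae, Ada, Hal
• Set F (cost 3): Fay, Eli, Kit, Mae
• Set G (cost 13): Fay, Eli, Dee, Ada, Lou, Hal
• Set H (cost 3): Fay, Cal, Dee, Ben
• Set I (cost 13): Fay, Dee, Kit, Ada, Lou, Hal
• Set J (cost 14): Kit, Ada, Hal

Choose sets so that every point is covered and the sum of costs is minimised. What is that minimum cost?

B, E together cover every point (B ∪ E = {Fay, Cal, Eli, Dee, Ben, Kit, Mae, Ada, Lou, Hal}); total cost 7 + 10 = 17.
The greedy pick A, H, B, C costs 21; no covering selection beats 17.

17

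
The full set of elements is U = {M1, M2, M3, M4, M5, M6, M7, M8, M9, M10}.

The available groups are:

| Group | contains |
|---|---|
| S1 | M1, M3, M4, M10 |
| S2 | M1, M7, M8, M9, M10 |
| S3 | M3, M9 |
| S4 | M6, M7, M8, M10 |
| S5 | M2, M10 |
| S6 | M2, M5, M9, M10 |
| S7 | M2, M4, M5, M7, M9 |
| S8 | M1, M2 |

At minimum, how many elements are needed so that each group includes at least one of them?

The 3 elements {M2, M3, M8} hit every group.
The groups S3, S4, S8 are pairwise disjoint, so any hitting set needs a separate element for each — at least 3. Hence 3 is optimal.

3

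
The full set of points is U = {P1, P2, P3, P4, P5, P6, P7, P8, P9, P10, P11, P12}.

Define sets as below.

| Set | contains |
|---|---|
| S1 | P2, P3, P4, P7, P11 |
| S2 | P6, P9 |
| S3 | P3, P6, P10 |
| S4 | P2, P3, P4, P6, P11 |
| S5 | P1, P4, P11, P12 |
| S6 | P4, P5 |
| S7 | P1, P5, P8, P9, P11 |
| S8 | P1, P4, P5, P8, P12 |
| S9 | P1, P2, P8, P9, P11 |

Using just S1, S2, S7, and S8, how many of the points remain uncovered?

Union of S1, S2, S7, S8 = {P1, P2, P3, P4, P5, P6, P7, P8, P9, P11, P12}.
Not covered: P10 — 1 point.

1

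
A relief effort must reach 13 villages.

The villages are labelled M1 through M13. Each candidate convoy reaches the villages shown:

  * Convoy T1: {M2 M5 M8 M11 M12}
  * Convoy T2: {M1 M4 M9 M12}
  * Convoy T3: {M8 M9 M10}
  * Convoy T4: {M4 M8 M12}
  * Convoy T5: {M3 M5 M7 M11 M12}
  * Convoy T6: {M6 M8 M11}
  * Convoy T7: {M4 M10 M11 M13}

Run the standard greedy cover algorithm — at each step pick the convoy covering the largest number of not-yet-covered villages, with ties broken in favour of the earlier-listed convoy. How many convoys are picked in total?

5

Greedy: pick T1 (covers 5 new) → pick T2 (covers 3 new) → pick T5 (covers 2 new) → pick T7 (covers 2 new) → pick T6 (covers 1 new). Total picks: 5.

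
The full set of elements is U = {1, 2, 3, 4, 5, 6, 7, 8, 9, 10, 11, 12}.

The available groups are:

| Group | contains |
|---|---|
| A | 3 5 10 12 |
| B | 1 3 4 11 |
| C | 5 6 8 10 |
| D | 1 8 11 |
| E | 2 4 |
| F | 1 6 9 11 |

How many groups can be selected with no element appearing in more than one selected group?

A, E, F are pairwise disjoint (A={3,5,10,12}; E={2,4}; F={1,6,9,11}).
Every remaining group overlaps one of these, and no 4 of the listed groups are pairwise disjoint, so 3 is the maximum.

3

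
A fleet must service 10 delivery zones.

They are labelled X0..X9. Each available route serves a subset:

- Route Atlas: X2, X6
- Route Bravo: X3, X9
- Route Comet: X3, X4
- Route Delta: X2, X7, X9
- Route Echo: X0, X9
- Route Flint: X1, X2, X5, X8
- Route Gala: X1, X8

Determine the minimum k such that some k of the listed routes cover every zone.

Atlas and Comet and Delta and Echo and Flint together: Atlas ∪ Comet ∪ Delta ∪ Echo ∪ Flint = {X0, X1, X2, X3, X4, X5, X6, X7, X8, X9} — every zone is covered.
No 4 of the 7 routes cover everything (all 35 combinations miss at least one zone), so 5 is optimal.

5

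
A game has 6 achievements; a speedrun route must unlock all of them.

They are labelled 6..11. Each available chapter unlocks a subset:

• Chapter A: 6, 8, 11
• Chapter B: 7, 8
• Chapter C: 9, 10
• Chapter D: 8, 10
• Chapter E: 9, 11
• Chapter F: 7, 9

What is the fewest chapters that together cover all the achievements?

3

A and B and C together: A ∪ B ∪ C = {6, 7, 8, 9, 10, 11} — every achievement is covered.
Only A contains 6, so A is forced; the remaining 3 achievements need at least 2 more chapters (each remaining chapter adds at most 2) — so at least 3 chapters are needed, and 3 is optimal.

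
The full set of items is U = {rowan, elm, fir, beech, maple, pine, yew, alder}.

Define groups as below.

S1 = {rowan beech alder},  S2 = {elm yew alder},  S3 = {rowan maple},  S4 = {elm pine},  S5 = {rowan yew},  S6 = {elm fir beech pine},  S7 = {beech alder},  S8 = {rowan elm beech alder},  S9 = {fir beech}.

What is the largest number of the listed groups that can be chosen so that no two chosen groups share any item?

S4, S5, S9 are pairwise disjoint (S4={elm,pine}; S5={rowan,yew}; S9={fir,beech}).
Every remaining group overlaps one of these, and no 4 of the listed groups are pairwise disjoint, so 3 is the maximum.

3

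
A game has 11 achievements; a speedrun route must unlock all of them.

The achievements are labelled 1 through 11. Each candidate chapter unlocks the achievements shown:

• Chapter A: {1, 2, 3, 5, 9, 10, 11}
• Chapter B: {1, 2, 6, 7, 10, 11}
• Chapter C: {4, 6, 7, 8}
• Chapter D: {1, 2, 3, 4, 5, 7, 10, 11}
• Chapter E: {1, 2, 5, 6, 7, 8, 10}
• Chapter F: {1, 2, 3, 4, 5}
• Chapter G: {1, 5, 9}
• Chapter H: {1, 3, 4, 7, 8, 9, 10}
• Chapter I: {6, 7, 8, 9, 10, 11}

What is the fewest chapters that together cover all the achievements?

2

Take {D, I}. Their union is {1, 2, 3, 4, 5, 6, 7, 8, 9, 10, 11}, which is all 11 achievements.
No single chapter has all 11 achievements (the largest, D, has 8), so 2 is optimal.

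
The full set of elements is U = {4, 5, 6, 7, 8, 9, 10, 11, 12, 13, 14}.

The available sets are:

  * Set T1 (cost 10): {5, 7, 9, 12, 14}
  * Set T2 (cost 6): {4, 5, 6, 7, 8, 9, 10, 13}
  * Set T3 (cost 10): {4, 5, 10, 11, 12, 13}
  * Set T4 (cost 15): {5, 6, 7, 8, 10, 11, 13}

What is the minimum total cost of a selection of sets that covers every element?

T1, T2, T3 together cover every element (T1 ∪ T2 ∪ T3 = {4, 5, 6, 7, 8, 9, 10, 11, 12, 13, 14}); total cost 10 + 6 + 10 = 26.
No covering selection has total cost below 26.

26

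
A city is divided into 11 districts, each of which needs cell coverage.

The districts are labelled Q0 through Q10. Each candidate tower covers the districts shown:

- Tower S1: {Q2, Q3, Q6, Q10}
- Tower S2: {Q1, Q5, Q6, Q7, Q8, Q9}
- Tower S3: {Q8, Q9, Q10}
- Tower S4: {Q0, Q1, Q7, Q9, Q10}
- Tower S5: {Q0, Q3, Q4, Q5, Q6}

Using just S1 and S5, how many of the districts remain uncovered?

Union of S1, S5 = {Q0, Q2, Q3, Q4, Q5, Q6, Q10}.
Not covered: Q1, Q7, Q8, Q9 — 4 districts.

4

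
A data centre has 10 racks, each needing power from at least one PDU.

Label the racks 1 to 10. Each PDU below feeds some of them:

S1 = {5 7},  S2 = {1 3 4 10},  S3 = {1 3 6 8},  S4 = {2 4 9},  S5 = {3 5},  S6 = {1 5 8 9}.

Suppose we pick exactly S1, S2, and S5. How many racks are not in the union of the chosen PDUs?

Union of S1, S2, S5 = {1, 3, 4, 5, 7, 10}.
Not covered: 2, 6, 8, 9 — 4 racks.

4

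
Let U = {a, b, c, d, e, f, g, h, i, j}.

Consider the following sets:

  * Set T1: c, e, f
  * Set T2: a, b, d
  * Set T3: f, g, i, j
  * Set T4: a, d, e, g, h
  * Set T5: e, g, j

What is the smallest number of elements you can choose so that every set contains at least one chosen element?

3

Take T = {d, f, j}. Each listed set contains at least one of these, so T is a hitting set of size 3.
No choice of 2 elements meets every set, so 3 is the minimum.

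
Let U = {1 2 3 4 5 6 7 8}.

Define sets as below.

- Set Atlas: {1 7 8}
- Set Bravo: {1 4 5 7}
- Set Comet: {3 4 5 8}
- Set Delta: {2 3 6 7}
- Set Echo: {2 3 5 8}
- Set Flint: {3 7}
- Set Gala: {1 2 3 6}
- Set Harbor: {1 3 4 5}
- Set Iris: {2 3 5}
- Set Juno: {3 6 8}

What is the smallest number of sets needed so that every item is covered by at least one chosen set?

3

Take {Comet, Delta, Gala}. Their union is {1, 2, 3, 4, 5, 6, 7, 8}, which is all 8 items.
No 2 of the 10 sets cover everything (all 45 combinations miss at least one item), so 3 is optimal.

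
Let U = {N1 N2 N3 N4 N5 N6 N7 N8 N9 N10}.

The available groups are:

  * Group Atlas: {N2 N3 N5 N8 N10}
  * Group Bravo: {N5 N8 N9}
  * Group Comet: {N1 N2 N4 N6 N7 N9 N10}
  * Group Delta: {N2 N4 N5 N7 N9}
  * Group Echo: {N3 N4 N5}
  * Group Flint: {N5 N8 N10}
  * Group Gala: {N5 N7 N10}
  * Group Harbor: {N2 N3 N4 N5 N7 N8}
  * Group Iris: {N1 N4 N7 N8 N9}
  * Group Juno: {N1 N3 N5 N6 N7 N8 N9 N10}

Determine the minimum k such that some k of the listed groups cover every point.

Comet and Harbor together: Comet ∪ Harbor = {N1, N2, N3, N4, N5, N6, N7, N8, N9, N10} — every point is covered.
No single group has all 10 points (the largest, Juno, has 8), so 2 is optimal.

2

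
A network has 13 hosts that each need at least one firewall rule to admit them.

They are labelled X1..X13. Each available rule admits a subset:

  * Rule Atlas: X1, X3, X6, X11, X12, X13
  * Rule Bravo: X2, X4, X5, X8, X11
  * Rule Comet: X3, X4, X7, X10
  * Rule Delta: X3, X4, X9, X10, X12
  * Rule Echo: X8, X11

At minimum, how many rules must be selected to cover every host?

4

Atlas and Bravo and Comet and Delta together: Atlas ∪ Bravo ∪ Comet ∪ Delta = {X1, X2, X3, X4, X5, X6, X7, X8, X9, X10, X11, X12, X13} — every host is covered.
No 3 of the 5 rules cover everything (all 10 combinations miss at least one host), so 4 is optimal.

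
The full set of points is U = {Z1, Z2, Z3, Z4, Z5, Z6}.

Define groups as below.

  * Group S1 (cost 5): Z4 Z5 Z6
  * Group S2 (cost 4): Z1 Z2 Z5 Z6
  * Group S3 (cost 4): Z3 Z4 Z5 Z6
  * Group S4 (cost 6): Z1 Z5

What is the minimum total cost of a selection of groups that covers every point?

8

S2, S3 together cover every point (S2 ∪ S3 = {Z1, Z2, Z3, Z4, Z5, Z6}); total cost 4 + 4 = 8.
No covering selection has total cost below 8.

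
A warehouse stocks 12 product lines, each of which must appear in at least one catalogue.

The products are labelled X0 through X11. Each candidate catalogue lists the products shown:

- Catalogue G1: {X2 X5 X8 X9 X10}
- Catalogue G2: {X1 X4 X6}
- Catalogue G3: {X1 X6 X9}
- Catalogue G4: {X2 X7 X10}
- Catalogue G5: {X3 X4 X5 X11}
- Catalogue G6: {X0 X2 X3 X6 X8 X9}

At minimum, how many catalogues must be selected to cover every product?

Take {G2, G4, G5, G6}. Their union is {X0, X1, X2, X3, X4, X5, X6, X7, X8, X9, X10, X11}, which is all 12 products.
No 3 of the 6 catalogues cover everything (all 20 combinations miss at least one product), so 4 is optimal.

4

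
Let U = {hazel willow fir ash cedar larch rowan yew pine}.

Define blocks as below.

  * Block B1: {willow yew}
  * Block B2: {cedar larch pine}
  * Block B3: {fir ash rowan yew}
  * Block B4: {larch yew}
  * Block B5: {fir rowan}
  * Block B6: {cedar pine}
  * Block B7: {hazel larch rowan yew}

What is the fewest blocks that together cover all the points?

B1 and B3 and B6 and B7 together: B1 ∪ B3 ∪ B6 ∪ B7 = {hazel, willow, fir, ash, cedar, larch, rowan, yew, pine} — every point is covered.
Only B7 contains hazel, so B7 is forced; the remaining 5 points need at least 3 more blocks (each remaining block adds at most 2) — so at least 4 blocks are needed, and 4 is optimal.

4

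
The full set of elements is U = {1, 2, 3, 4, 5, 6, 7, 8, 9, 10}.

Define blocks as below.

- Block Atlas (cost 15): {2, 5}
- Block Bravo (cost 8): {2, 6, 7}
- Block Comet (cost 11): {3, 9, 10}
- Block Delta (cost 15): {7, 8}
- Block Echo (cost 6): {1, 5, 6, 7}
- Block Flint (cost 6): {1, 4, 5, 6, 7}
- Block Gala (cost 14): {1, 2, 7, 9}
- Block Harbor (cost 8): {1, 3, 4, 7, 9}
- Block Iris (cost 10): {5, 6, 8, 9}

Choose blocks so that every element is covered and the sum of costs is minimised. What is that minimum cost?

Bravo, Comet, Flint, Iris together cover every element (Bravo ∪ Comet ∪ Flint ∪ Iris = {1, 2, 3, 4, 5, 6, 7, 8, 9, 10}); total cost 8 + 11 + 6 + 10 = 35.
No covering selection has total cost below 35.

35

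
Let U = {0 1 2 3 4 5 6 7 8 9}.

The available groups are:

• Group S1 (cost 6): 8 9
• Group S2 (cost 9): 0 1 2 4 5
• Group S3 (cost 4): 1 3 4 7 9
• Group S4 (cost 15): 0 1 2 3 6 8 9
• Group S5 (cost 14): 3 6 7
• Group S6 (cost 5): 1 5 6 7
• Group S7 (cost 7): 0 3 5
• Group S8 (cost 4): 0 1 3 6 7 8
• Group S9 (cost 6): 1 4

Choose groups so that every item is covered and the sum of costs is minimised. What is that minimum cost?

17

S2, S3, S8 together cover every item (S2 ∪ S3 ∪ S8 = {0, 1, 2, 3, 4, 5, 6, 7, 8, 9}); total cost 9 + 4 + 4 = 17.
No covering selection has total cost below 17.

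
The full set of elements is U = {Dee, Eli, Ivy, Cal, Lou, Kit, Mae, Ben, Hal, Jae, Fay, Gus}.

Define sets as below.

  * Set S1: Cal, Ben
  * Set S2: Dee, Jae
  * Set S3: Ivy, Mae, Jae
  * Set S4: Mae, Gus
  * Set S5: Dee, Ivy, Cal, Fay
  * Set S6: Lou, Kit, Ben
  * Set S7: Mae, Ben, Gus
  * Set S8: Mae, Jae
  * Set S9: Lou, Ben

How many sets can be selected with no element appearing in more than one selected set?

S2, S4, S9 are pairwise disjoint (S2={Dee,Jae}; S4={Mae,Gus}; S9={Lou,Ben}).
Every remaining set overlaps one of these, and no 4 of the listed sets are pairwise disjoint, so 3 is the maximum.

3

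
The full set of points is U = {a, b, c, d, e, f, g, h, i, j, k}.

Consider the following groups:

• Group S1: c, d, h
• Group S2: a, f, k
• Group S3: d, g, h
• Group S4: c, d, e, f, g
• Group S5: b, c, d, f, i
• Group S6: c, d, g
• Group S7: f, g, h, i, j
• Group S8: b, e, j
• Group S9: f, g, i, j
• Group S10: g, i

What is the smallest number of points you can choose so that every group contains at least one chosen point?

The 4 points {b, d, i, k} hit every group.
The groups S1, S2, S8, S10 are pairwise disjoint, so any hitting set needs a separate point for each — at least 4. Hence 4 is optimal.

4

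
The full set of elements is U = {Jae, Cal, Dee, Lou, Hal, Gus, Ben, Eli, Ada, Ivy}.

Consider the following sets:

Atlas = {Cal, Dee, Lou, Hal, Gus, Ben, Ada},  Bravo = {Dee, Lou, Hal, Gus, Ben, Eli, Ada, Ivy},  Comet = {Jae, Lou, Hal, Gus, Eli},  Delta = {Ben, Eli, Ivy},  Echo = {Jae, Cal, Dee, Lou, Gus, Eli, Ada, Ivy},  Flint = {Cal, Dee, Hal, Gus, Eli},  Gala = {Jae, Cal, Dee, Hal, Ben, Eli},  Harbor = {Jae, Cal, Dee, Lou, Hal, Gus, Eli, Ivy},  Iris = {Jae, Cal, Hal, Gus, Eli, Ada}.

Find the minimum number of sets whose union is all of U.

2

Bravo and Harbor together: Bravo ∪ Harbor = {Jae, Cal, Dee, Lou, Hal, Gus, Ben, Eli, Ada, Ivy} — every element is covered.
No single set has all 10 elements (the largest, Bravo, has 8), so 2 is optimal.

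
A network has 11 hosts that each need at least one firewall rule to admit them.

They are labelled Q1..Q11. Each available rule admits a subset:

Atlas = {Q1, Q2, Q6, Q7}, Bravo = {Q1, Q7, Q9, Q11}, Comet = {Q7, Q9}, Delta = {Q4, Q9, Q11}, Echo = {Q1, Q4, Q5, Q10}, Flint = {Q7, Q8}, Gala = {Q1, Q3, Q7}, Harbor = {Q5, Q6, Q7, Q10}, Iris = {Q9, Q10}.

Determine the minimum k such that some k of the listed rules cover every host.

Take {Atlas, Delta, Flint, Gala, Harbor}. Their union is {Q1, Q2, Q3, Q4, Q5, Q6, Q7, Q8, Q9, Q10, Q11}, which is all 11 hosts.
No 4 of the 9 rules cover everything (all 126 combinations miss at least one host), so 5 is optimal.

5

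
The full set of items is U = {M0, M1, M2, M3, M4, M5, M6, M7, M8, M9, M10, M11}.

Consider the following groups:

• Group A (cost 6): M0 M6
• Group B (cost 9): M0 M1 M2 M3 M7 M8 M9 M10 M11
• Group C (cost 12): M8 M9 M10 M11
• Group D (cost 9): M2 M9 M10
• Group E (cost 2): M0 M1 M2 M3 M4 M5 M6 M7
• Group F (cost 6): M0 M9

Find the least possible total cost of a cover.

11

B, E together cover every item (B ∪ E = {M0, M1, M2, M3, M4, M5, M6, M7, M8, M9, M10, M11}); total cost 9 + 2 = 11.
No covering selection has total cost below 11.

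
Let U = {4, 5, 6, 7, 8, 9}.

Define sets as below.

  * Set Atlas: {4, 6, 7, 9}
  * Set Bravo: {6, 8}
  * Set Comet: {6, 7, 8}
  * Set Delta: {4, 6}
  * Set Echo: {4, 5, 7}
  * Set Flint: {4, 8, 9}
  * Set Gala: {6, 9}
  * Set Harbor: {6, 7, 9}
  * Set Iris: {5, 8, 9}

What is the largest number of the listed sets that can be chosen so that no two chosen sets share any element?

2

Delta, Iris are pairwise disjoint (Delta={4,6}; Iris={5,8,9}).
Every remaining set overlaps one of these, and no 3 of the listed sets are pairwise disjoint, so 2 is the maximum.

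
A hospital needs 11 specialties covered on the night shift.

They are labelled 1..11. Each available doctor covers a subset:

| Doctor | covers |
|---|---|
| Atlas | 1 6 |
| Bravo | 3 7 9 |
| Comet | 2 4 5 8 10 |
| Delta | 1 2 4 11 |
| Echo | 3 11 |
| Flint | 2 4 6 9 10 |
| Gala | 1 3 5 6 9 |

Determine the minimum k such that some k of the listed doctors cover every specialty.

Take {Bravo, Comet, Delta, Gala}. Their union is {1, 2, 3, 4, 5, 6, 7, 8, 9, 10, 11}, which is all 11 specialties.
No 3 of the 7 doctors cover everything (all 35 combinations miss at least one specialty), so 4 is optimal.

4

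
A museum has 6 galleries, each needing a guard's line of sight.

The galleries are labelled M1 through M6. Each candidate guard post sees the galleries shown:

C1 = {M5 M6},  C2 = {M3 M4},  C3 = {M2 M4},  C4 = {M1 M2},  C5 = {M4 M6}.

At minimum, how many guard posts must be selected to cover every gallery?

Take {C1, C2, C4}. Their union is {M1, M2, M3, M4, M5, M6}, which is all 6 galleries.
Each guard post has at most 2 galleries, and 2·2 = 4 < 6 — so at least 3 guard posts are needed, and 3 is optimal.

3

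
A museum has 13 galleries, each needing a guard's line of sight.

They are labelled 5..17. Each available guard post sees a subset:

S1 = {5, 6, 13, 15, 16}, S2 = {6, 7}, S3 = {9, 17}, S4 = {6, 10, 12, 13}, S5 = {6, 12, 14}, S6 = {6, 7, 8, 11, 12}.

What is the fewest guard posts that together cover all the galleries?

S1 and S3 and S4 and S5 and S6 together: S1 ∪ S3 ∪ S4 ∪ S5 ∪ S6 = {5, 6, 7, 8, 9, 10, 11, 12, 13, 14, 15, 16, 17} — every gallery is covered.
No 4 of the 6 guard posts cover everything (all 15 combinations miss at least one gallery), so 5 is optimal.

5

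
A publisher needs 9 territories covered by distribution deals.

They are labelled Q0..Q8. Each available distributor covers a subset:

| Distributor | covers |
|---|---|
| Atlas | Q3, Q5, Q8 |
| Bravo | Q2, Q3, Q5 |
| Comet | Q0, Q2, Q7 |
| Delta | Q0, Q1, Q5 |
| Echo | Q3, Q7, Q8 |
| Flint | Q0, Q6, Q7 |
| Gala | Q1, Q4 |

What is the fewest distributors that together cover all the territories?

Atlas and Comet and Flint and Gala together: Atlas ∪ Comet ∪ Flint ∪ Gala = {Q0, Q1, Q2, Q3, Q4, Q5, Q6, Q7, Q8} — every territory is covered.
Only Gala contains Q4, so Gala is forced; the remaining 7 territories need at least 3 more distributors (each remaining distributor adds at most 3) — so at least 4 distributors are needed, and 4 is optimal.

4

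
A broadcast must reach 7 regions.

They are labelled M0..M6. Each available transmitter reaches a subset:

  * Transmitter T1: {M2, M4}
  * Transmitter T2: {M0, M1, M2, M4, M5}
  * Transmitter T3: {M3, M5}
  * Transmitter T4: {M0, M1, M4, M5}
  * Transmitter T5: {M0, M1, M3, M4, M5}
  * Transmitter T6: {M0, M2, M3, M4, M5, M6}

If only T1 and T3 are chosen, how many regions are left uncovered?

3

Union of T1, T3 = {M2, M3, M4, M5}.
Not covered: M0, M1, M6 — 3 regions.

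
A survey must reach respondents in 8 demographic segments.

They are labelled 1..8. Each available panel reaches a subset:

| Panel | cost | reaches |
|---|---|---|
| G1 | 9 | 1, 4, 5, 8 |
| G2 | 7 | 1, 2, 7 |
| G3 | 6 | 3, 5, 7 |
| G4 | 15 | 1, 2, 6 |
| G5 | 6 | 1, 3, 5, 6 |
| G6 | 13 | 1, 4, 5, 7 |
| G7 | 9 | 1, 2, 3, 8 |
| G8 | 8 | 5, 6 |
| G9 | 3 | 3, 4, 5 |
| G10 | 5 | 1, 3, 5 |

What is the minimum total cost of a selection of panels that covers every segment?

22

G1, G2, G5 together cover every segment (G1 ∪ G2 ∪ G5 = {1, 2, 3, 4, 5, 6, 7, 8}); total cost 9 + 7 + 6 = 22.
The greedy pick G9, G2, G5, G1 costs 25; no covering selection beats 22.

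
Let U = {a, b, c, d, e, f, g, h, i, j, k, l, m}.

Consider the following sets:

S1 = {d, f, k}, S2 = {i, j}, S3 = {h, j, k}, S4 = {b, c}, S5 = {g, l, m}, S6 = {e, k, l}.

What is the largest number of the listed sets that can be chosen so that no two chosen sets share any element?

S1, S2, S4, S5 are pairwise disjoint (S1={d,f,k}; S2={i,j}; S4={b,c}; S5={g,l,m}).
Every remaining set overlaps one of these, and no 5 of the listed sets are pairwise disjoint, so 4 is the maximum.

4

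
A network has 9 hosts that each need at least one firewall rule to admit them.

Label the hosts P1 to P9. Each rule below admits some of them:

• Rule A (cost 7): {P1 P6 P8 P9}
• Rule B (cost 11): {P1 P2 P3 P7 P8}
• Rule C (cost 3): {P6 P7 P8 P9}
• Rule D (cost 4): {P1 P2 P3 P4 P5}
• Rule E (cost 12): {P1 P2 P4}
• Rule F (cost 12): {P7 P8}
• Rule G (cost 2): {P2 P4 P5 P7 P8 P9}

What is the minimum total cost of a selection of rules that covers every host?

C, D together cover every host (C ∪ D = {P1, P2, P3, P4, P5, P6, P7, P8, P9}); total cost 3 + 4 = 7.
The greedy pick G, D, C costs 9; no covering selection beats 7.

7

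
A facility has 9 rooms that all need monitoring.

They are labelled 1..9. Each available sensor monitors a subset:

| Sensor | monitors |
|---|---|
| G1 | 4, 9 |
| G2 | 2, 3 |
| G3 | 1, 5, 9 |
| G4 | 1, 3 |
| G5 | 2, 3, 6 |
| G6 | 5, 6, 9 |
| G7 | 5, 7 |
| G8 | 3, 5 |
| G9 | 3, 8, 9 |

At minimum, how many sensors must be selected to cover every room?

5

Take {G1, G4, G5, G7, G9}. Their union is {1, 2, 3, 4, 5, 6, 7, 8, 9}, which is all 9 rooms.
No 4 of the 9 sensors cover everything (all 126 combinations miss at least one room), so 5 is optimal.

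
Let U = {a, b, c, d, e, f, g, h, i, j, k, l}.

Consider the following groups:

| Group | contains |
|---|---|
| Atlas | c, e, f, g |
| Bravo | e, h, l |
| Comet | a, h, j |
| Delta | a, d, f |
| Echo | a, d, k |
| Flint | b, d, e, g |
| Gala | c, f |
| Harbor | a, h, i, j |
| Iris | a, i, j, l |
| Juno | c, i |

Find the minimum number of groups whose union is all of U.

Bravo, Echo, Flint, Gala, and Harbor cover everything between them: the union {a, b, c, d, e, f, g, h, i, j, k, l} is all of U.
No 4 of the 10 groups cover everything (all 210 combinations miss at least one element), so 5 is optimal.

5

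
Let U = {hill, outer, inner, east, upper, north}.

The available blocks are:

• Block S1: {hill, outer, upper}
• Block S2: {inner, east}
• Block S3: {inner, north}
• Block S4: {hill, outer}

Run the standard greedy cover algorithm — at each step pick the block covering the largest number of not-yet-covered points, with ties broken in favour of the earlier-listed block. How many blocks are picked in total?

3

Greedy: pick S1 (covers 3 new) → pick S2 (covers 2 new) → pick S3 (covers 1 new). Total picks: 3.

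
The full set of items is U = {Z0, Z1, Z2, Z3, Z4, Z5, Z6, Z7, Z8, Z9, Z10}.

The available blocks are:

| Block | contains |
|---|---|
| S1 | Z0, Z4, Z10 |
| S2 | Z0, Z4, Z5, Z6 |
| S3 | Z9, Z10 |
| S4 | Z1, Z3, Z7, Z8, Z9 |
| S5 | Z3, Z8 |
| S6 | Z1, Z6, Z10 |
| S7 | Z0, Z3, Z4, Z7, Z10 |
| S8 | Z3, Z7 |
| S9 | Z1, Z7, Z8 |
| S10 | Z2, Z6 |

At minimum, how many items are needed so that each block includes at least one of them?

4

Take H = {Z6, Z7, Z8, Z10}. Each listed block contains at least one of these, so H is a hitting set of size 4.
No choice of 3 items meets every block, so 4 is the minimum.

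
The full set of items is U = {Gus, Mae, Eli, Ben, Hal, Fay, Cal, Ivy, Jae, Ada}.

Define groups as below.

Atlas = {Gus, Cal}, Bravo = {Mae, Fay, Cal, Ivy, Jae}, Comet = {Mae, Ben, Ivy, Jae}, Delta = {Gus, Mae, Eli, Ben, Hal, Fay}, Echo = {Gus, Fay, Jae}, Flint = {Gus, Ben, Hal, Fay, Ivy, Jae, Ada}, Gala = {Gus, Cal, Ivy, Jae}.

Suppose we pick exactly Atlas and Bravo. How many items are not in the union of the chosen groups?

Union of Atlas, Bravo = {Gus, Mae, Fay, Cal, Ivy, Jae}.
Not covered: Eli, Ben, Hal, Ada — 4 items.

4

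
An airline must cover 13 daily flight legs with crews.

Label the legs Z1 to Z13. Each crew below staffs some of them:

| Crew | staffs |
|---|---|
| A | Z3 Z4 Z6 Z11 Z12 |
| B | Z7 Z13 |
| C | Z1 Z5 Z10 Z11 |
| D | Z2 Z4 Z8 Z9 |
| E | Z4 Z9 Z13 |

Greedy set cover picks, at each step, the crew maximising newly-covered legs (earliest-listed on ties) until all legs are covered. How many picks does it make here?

Greedy: pick A (covers 5 new) → pick C (covers 3 new) → pick D (covers 3 new) → pick B (covers 2 new). Total picks: 4.

4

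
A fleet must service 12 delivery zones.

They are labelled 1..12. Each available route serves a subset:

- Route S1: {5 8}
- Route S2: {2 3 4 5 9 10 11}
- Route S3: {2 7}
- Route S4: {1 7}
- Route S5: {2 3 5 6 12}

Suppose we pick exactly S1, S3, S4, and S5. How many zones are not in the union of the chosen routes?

4

Union of S1, S3, S4, S5 = {1, 2, 3, 5, 6, 7, 8, 12}.
Not covered: 4, 9, 10, 11 — 4 zones.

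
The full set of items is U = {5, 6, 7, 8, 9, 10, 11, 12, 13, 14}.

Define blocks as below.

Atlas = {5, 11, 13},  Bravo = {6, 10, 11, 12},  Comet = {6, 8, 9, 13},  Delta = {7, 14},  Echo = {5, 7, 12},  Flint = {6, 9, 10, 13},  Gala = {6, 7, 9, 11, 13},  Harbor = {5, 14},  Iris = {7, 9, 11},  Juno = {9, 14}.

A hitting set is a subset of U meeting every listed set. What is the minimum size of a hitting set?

H = {5, 7, 9, 12} meets every block (each contains at least one member of H), and |H| = 4.
No choice of 3 items meets every block, so 4 is the minimum.

4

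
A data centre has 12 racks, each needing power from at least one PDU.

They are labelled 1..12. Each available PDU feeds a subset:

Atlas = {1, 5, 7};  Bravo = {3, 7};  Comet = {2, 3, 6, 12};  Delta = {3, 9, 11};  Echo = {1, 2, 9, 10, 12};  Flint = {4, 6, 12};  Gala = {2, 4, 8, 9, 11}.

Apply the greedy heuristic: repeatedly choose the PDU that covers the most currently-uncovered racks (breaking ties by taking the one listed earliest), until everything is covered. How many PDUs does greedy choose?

4

Greedy: pick Echo (covers 5 new) → pick Gala (covers 3 new) → pick Atlas (covers 2 new) → pick Comet (covers 2 new). Total picks: 4.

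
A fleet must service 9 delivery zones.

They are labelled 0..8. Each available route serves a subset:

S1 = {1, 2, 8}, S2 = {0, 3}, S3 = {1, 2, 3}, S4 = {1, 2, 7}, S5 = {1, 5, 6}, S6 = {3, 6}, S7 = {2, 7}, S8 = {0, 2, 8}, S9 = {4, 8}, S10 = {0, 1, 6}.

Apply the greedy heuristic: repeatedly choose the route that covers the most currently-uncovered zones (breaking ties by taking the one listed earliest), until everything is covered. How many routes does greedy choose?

Greedy: pick S1 (covers 3 new) → pick S2 (covers 2 new) → pick S5 (covers 2 new) → pick S4 (covers 1 new) → pick S9 (covers 1 new). Total picks: 5.
(The true minimum cover uses only 4 routes, so greedy is not optimal here.)

5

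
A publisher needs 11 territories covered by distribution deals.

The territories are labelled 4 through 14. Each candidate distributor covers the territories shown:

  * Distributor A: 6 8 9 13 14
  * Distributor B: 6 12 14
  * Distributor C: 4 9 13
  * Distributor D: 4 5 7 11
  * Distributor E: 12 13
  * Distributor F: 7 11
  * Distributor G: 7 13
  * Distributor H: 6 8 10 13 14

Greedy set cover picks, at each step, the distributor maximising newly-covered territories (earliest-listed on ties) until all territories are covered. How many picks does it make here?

4

Greedy: pick A (covers 5 new) → pick D (covers 4 new) → pick B (covers 1 new) → pick H (covers 1 new). Total picks: 4.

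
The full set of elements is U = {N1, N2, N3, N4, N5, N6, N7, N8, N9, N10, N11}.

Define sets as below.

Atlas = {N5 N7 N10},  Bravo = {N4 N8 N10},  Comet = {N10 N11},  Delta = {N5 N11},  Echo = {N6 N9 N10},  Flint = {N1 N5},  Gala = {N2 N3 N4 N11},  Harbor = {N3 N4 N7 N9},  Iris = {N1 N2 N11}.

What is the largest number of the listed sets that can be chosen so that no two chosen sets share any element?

3

Echo, Flint, Gala are pairwise disjoint (Echo={N6,N9,N10}; Flint={N1,N5}; Gala={N2,N3,N4,N11}).
Every remaining set overlaps one of these, and no 4 of the listed sets are pairwise disjoint, so 3 is the maximum.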